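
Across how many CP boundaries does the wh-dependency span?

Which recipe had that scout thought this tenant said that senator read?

2

"which recipe" is extracted from the object of "read".
Boundaries crossed, outermost first: [Ø], [Ø] — 2 in total.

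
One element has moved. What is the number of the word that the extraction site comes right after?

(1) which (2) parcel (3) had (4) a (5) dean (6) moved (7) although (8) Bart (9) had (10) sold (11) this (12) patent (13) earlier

6

The displaced element is "which parcel" (word 2).
It functions as the direct object of "moved", so the gap sits immediately after word 6 ("moved").
Base order: A dean had moved which parcel although Bart had sold this patent earlier.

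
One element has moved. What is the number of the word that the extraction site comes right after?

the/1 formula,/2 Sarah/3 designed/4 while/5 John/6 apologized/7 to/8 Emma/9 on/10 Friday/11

The displaced element is "the formula" (word 2).
It functions as the direct object of "designed", so the gap sits immediately after word 4 ("designed").
Base order: Sarah designed the formula while John apologized to Emma on Friday.

4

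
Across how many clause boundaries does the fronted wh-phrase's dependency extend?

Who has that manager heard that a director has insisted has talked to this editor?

"who" is extracted from the subject of "talked".
Boundaries crossed, outermost first: [that], [Ø] — 2 in total.

2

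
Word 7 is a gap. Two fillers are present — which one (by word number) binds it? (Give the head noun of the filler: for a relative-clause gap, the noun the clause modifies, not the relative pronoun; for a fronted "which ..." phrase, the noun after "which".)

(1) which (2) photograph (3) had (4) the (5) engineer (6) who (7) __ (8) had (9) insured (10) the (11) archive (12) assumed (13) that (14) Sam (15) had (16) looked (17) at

The marked gap is inside the relative clause, the subject of "insured".
Its filler is the head noun "engineer" (via "who"), at word 5.
(The other dependency links word 2 to a gap after word 17.)

5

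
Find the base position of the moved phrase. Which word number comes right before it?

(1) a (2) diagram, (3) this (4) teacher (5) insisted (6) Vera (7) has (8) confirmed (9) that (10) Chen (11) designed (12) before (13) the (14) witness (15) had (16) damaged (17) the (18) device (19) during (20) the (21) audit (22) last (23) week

The displaced element is "a diagram" (word 2).
It is linked across 2 clause boundaries (Ø → that).
It functions as the direct object of "designed", so the gap sits immediately after word 11 ("designed").
Base order: This teacher insisted Vera has confirmed that Chen designed a diagram before the witness had damaged the device during the audit last week.

11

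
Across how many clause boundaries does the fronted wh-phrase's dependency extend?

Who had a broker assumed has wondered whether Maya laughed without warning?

"who" is extracted from the subject of "wondered".
Boundaries crossed, outermost first: [Ø] — 1 in total.

1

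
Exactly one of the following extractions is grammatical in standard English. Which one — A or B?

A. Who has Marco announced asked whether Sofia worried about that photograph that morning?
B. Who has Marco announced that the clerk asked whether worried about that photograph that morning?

In B, the wh-phrase is extracted from inside a wh-island (introduced by "whether"), which blocks movement.
In A, the extraction path crosses only that-complement boundaries, which are transparent.
So A is grammatical.

A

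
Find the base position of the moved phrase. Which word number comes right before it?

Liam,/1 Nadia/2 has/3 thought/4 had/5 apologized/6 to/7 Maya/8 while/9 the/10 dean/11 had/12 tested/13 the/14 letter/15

The displaced element is "Liam" (word 1).
It is linked across 1 clause boundary (Ø).
It functions as the subject of "apologized", so the gap sits immediately after word 4 ("thought").
Base order: Nadia has thought that Liam had apologized to Maya while the dean had tested the letter.

4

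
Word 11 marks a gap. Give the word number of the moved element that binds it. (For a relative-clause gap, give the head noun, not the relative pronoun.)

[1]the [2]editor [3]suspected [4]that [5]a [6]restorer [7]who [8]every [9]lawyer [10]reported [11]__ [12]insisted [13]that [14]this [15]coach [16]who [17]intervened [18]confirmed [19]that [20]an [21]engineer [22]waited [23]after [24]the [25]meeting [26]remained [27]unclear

6

The gap at 11 is the subject of "insisted", inside a relative clause.
The relative pronoun is "who" (word 7); it is bound by the head noun immediately before it.
Its filler is the head noun "restorer", at word 6.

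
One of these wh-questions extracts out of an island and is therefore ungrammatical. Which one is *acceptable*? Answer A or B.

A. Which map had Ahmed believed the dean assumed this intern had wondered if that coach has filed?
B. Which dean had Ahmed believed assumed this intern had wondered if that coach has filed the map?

B

In A, the wh-phrase is extracted from inside a wh-island (introduced by "if"), which blocks movement.
In B, the extraction path crosses only that-complement boundaries, which are transparent.
So B is grammatical.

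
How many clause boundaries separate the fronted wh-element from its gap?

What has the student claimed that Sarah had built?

"what" is extracted from the object of "built".
Boundaries crossed, outermost first: [that] — 1 in total.

1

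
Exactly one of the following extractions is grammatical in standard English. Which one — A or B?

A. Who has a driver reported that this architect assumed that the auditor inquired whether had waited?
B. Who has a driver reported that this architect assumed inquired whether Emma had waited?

B

In A, the wh-phrase is extracted from inside a wh-island (introduced by "whether"), which blocks movement.
In B, the extraction path crosses only that-complement boundaries, which are transparent.
So B is grammatical.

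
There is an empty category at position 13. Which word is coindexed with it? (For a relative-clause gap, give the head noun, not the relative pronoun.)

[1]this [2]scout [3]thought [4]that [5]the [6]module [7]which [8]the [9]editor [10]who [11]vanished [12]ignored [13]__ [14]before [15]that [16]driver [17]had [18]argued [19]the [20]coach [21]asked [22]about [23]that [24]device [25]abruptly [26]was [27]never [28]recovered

6

The gap at 13 is the object of "ignored", inside a relative clause.
The relative pronoun is "which" (word 7); it is bound by the head noun immediately before it.
Its filler is the head noun "module", at word 6.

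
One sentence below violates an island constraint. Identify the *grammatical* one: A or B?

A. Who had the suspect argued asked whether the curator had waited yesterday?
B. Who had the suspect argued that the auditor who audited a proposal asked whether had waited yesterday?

A

In B, the wh-phrase is extracted from inside a wh-island (introduced by "whether"), which blocks movement.
In A, the extraction path crosses only that-complement boundaries, which are transparent.
So A is grammatical.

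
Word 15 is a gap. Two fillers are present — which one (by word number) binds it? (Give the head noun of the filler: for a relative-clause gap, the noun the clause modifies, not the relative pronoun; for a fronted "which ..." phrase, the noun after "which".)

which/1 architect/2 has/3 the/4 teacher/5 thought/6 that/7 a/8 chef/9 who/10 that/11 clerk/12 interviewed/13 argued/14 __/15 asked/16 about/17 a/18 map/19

The marked gap is the subject of "asked".
Its filler is the fronted wh-phrase "which architect", at word 2.
(The other dependency links word 9 to a gap after word 13.)

2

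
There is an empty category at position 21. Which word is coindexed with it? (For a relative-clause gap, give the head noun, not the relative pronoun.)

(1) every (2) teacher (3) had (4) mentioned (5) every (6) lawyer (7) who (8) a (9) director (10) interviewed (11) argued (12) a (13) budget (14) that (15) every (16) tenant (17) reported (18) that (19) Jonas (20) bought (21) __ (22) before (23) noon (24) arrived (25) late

The gap at 21 is the object of "bought", inside a relative clause.
The relative pronoun is "that" (word 14); it is bound by the head noun immediately before it.
Its filler is the head noun "budget", at word 13.

13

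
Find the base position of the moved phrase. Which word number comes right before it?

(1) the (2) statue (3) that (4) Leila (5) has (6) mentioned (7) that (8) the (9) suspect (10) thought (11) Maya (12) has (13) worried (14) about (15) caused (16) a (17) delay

14

The displaced element is "the statue" (word 2).
It is linked across 2 clause boundaries (that → Ø).
It functions as the object of the preposition "about" of "worried", so the gap sits immediately after word 14 ("about").
Base order: Leila has mentioned that the suspect thought Maya has worried about the statue.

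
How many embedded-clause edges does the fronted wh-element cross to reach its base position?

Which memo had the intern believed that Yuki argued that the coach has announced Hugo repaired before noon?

3

"which memo" is extracted from the object of "repaired".
Boundaries crossed, outermost first: [that], [that], [Ø] — 3 in total.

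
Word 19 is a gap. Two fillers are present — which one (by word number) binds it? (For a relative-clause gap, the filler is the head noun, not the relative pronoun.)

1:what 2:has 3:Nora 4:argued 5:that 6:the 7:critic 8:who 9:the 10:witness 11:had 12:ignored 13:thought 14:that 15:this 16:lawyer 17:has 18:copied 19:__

The marked gap is the direct object of "copied".
Its filler is the fronted wh-phrase "what", at word 1.
(The other dependency links word 7 to a gap after word 12.)

1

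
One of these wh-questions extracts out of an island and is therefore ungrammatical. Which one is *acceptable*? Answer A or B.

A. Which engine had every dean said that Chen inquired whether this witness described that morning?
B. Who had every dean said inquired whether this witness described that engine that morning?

In A, the wh-phrase is extracted from inside a wh-island (introduced by "whether"), which blocks movement.
In B, the extraction path crosses only that-complement boundaries, which are transparent.
So B is grammatical.

B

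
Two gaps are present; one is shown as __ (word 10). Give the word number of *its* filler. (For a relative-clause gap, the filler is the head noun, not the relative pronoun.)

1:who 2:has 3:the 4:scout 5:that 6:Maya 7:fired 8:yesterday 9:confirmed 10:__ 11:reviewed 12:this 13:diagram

1

The marked gap is the subject of "reviewed".
Its filler is the fronted wh-phrase "who", at word 1.
(The other dependency links word 4 to a gap after word 7.)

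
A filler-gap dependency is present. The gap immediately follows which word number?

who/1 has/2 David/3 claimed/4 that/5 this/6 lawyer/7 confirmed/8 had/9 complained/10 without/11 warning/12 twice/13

The displaced element is "who" (word 1).
It is linked across 2 clause boundaries (that → Ø).
It functions as the subject of "complained", so the gap sits immediately after word 8 ("confirmed").
Base order: David has claimed that this lawyer confirmed that who had complained without warning twice.

8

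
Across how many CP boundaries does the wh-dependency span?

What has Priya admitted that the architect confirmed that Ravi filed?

2

"what" is extracted from the object of "filed".
Boundaries crossed, outermost first: [that], [that] — 2 in total.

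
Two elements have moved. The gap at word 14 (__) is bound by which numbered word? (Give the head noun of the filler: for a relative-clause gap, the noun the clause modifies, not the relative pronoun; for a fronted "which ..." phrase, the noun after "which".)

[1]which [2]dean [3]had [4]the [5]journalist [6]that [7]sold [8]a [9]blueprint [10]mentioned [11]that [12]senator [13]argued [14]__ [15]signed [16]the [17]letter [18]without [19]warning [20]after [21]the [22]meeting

The marked gap is the subject of "signed".
Its filler is the fronted wh-phrase "which dean", at word 2.
(The other dependency links word 5 to a gap after word 6.)

2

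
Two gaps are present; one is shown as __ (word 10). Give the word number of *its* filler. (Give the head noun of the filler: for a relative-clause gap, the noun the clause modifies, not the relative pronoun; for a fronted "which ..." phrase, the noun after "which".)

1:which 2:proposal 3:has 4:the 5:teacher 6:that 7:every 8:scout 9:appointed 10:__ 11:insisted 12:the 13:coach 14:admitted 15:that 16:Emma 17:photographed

The marked gap is inside the relative clause, the direct object of "appointed".
Its filler is the head noun "teacher" (via "that"), at word 5.
(The other dependency links word 2 to a gap after word 17.)

5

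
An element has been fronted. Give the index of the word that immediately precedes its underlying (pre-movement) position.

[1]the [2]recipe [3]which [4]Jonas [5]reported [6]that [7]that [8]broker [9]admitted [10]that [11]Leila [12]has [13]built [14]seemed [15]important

13

The displaced element is "the recipe" (word 2).
It is linked across 2 clause boundaries (that → that).
It functions as the direct object of "built", so the gap sits immediately after word 13 ("built").
Base order: Jonas reported that that broker admitted that Leila has built the recipe.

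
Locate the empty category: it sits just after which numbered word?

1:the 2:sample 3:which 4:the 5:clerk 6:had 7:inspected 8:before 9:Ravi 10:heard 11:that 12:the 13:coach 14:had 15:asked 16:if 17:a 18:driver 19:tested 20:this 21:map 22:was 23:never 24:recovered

The displaced element is "the sample" (word 2).
It functions as the direct object of "inspected", so the gap sits immediately after word 7 ("inspected").
Base order: The clerk had inspected the sample before Ravi heard that the coach had asked if a driver tested this map.

7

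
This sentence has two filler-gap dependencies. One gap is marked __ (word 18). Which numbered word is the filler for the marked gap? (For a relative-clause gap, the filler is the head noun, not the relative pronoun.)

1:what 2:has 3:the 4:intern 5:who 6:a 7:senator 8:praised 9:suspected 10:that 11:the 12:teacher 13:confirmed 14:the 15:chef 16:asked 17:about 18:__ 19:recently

The marked gap is the object of the preposition "about" of "asked".
Its filler is the fronted wh-phrase "what", at word 1.
(The other dependency links word 4 to a gap after word 8.)

1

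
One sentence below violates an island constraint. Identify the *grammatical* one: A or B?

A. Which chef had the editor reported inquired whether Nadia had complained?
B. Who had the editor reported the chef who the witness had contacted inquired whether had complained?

In B, the wh-phrase is extracted from inside a wh-island (introduced by "whether"), which blocks movement.
In A, the extraction path crosses only that-complement boundaries, which are transparent.
So A is grammatical.

A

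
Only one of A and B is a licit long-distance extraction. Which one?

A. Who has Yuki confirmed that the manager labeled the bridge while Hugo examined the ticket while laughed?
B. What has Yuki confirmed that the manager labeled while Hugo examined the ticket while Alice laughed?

In A, the wh-phrase is extracted from inside an adjunct island (introduced by "while"), which blocks movement.
In B, the extraction path crosses only that-complement boundaries, which are transparent.
So B is grammatical.

B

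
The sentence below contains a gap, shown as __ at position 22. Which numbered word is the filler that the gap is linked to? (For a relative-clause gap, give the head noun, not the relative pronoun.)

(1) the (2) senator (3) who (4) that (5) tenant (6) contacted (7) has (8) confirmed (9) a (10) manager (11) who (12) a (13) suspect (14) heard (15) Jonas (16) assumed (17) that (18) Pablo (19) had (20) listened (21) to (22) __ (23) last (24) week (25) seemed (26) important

The gap at 22 is the prepositional object of "listened", inside a relative clause.
The relative pronoun is "who" (word 11); it is bound by the head noun immediately before it.
Its filler is the head noun "manager", at word 10.

10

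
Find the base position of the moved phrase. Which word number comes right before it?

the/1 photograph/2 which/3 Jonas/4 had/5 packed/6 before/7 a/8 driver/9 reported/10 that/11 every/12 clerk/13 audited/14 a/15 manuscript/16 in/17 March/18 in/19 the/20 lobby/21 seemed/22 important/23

The displaced element is "the photograph" (word 2).
It functions as the direct object of "packed", so the gap sits immediately after word 6 ("packed").
Base order: Jonas had packed the photograph before a driver reported that every clerk audited a manuscript in March in the lobby.

6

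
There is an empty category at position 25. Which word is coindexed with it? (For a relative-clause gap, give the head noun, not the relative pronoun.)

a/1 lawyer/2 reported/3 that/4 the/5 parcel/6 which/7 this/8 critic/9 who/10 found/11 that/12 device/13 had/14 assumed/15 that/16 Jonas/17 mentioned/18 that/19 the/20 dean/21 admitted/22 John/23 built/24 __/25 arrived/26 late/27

The gap at 25 is the object of "built", inside a relative clause.
The relative pronoun is "which" (word 7); it is bound by the head noun immediately before it.
Its filler is the head noun "parcel", at word 6.

6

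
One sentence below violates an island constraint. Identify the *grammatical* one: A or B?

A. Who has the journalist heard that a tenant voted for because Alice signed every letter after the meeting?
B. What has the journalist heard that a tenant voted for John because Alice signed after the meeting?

A

In B, the wh-phrase is extracted from inside an adjunct island (introduced by "because"), which blocks movement.
In A, the extraction path crosses only that-complement boundaries, which are transparent.
So A is grammatical.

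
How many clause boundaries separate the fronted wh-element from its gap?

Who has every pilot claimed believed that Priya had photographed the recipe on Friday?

"who" is extracted from the subject of "believed".
Boundaries crossed, outermost first: [Ø] — 1 in total.

1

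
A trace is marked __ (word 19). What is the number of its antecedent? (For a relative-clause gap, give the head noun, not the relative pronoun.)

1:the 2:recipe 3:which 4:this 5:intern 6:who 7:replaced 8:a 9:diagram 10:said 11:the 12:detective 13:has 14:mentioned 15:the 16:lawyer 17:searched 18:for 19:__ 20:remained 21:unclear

2

The gap at 19 is the prepositional object of "searched", inside a relative clause.
The relative pronoun is "which" (word 3); it is bound by the head noun immediately before it.
Its filler is the head noun "recipe", at word 2.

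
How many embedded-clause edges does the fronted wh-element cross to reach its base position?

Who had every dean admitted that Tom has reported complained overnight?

"who" is extracted from the subject of "complained".
Boundaries crossed, outermost first: [that], [Ø] — 2 in total.

2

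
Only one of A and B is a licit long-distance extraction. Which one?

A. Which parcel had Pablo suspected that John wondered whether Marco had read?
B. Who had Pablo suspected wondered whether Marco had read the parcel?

B

In A, the wh-phrase is extracted from inside a wh-island (introduced by "whether"), which blocks movement.
In B, the extraction path crosses only that-complement boundaries, which are transparent.
So B is grammatical.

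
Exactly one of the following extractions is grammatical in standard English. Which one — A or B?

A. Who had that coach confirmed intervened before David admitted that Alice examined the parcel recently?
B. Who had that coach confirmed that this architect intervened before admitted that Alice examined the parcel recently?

A

In B, the wh-phrase is extracted from inside an adjunct island (introduced by "before"), which blocks movement.
In A, the extraction path crosses only that-complement boundaries, which are transparent.
So A is grammatical.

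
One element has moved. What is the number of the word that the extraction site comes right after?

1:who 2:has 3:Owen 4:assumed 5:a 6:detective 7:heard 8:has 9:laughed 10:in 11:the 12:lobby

The displaced element is "who" (word 1).
It is linked across 2 clause boundaries (Ø → Ø).
It functions as the subject of "laughed", so the gap sits immediately after word 7 ("heard").
Base order: Owen has assumed a detective heard that who has laughed in the lobby.

7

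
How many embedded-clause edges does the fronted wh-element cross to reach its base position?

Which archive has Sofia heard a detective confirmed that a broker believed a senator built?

3

"which archive" is extracted from the object of "built".
Boundaries crossed, outermost first: [Ø], [that], [Ø] — 3 in total.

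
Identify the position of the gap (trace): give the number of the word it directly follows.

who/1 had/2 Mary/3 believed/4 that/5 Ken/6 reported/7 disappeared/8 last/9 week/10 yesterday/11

The displaced element is "who" (word 1).
It is linked across 2 clause boundaries (that → Ø).
It functions as the subject of "disappeared", so the gap sits immediately after word 7 ("reported").
Base order: Mary had believed that Ken reported who disappeared last week yesterday.

7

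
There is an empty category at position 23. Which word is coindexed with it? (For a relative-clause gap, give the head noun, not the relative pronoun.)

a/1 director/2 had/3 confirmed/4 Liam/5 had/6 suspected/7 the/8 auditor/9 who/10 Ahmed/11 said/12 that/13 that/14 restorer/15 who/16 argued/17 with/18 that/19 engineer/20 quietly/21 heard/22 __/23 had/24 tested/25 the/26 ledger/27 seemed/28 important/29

The gap at 23 is the subject of "tested", inside a relative clause.
The relative pronoun is "who" (word 10); it is bound by the head noun immediately before it.
Its filler is the head noun "auditor", at word 9.

9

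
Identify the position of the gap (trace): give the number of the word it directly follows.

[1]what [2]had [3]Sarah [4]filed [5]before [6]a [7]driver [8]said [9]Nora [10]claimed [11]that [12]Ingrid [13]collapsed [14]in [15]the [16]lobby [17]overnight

The displaced element is "what" (word 1).
It functions as the direct object of "filed", so the gap sits immediately after word 4 ("filed").
Base order: Sarah had filed what before a driver said Nora claimed that Ingrid collapsed in the lobby overnight.

4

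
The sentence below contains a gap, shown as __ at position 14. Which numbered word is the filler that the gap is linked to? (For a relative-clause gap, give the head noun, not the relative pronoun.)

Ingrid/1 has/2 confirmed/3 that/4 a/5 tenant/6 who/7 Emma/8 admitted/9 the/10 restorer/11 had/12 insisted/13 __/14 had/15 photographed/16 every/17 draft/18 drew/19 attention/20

6

The gap at 14 is the subject of "photographed", inside a relative clause.
The relative pronoun is "who" (word 7); it is bound by the head noun immediately before it.
Its filler is the head noun "tenant", at word 6.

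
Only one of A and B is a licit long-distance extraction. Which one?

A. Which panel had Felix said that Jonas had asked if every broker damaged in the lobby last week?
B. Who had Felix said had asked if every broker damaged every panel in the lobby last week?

B

In A, the wh-phrase is extracted from inside a wh-island (introduced by "if"), which blocks movement.
In B, the extraction path crosses only that-complement boundaries, which are transparent.
So B is grammatical.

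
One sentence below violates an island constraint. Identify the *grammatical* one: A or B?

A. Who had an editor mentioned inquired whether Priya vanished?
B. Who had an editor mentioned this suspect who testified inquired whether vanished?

In B, the wh-phrase is extracted from inside a wh-island (introduced by "whether"), which blocks movement.
In A, the extraction path crosses only that-complement boundaries, which are transparent.
So A is grammatical.

A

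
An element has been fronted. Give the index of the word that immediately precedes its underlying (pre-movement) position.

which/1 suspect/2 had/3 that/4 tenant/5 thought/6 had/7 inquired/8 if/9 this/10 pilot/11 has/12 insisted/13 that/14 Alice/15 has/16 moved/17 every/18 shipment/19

The displaced element is "which suspect" (word 2).
It is linked across 1 clause boundary (Ø).
It functions as the subject of "inquired", so the gap sits immediately after word 6 ("thought").
Base order: That tenant had thought that which suspect had inquired if this pilot has insisted that Alice has moved every shipment.

6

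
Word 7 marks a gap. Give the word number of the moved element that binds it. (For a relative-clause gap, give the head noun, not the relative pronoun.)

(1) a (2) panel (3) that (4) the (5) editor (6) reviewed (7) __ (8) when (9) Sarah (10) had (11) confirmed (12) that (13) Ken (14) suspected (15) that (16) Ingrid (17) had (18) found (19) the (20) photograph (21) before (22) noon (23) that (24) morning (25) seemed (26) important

The gap at 7 is the object of "reviewed", inside a relative clause.
The relative pronoun is "that" (word 3); it is bound by the head noun immediately before it.
Its filler is the head noun "panel", at word 2.

2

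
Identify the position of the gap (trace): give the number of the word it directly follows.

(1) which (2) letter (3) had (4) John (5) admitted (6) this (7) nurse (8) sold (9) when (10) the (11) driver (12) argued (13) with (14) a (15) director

The displaced element is "which letter" (word 2).
It is linked across 1 clause boundary (Ø).
It functions as the direct object of "sold", so the gap sits immediately after word 8 ("sold").
Base order: John had admitted this nurse sold which letter when the driver argued with a director.

8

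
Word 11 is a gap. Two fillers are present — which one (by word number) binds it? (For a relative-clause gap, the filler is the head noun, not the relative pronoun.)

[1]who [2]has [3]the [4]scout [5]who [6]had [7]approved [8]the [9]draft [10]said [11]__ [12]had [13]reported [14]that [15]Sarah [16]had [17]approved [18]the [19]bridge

The marked gap is the subject of "reported".
Its filler is the fronted wh-phrase "who", at word 1.
(The other dependency links word 4 to a gap after word 5.)

1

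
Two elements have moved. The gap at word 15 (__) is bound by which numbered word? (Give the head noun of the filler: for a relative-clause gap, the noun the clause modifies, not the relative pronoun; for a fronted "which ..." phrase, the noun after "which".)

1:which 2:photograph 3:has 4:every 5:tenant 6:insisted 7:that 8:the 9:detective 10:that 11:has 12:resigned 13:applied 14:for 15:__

2

The marked gap is the object of the preposition "for" of "applied".
Its filler is the fronted wh-phrase "which photograph", at word 2.
(The other dependency links word 9 to a gap after word 10.)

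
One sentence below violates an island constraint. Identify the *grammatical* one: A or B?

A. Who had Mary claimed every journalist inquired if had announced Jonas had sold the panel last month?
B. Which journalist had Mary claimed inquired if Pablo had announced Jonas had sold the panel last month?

In A, the wh-phrase is extracted from inside a wh-island (introduced by "if"), which blocks movement.
In B, the extraction path crosses only that-complement boundaries, which are transparent.
So B is grammatical.

B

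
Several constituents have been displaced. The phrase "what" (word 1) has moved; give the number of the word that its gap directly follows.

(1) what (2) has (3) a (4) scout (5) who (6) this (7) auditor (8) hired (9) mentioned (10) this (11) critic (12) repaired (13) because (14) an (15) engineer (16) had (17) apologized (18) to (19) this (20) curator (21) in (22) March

12

The displaced element is "what" (word 1).
It is linked across 1 clause boundary (Ø).
It functions as the direct object of "repaired", so the gap sits immediately after word 12 ("repaired").
Base order: A scout who this auditor hired has mentioned this critic repaired what because an engineer had apologized to this curator in March.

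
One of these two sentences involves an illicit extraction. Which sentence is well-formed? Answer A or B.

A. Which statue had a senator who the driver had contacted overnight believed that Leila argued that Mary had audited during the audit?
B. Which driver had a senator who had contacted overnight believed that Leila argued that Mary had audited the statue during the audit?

A

In B, the wh-phrase is extracted from inside a complex-NP island (relative clause) (introduced by "who"), which blocks movement.
In A, the extraction path crosses only that-complement boundaries, which are transparent.
So A is grammatical.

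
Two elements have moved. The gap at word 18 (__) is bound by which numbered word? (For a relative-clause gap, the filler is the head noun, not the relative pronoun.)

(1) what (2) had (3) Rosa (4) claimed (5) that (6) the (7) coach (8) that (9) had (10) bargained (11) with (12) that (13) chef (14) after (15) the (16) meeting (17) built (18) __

1

The marked gap is the direct object of "built".
Its filler is the fronted wh-phrase "what", at word 1.
(The other dependency links word 7 to a gap after word 8.)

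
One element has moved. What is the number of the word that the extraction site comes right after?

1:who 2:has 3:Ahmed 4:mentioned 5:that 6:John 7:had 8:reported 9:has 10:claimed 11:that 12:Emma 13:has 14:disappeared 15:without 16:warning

8

The displaced element is "who" (word 1).
It is linked across 2 clause boundaries (that → Ø).
It functions as the subject of "claimed", so the gap sits immediately after word 8 ("reported").
Base order: Ahmed has mentioned that John had reported that who has claimed that Emma has disappeared without warning.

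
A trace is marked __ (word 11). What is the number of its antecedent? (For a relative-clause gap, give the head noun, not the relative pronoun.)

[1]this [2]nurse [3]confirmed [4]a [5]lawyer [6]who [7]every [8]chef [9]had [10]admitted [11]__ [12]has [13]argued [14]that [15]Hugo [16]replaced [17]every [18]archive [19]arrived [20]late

5

The gap at 11 is the subject of "argued", inside a relative clause.
The relative pronoun is "who" (word 6); it is bound by the head noun immediately before it.
Its filler is the head noun "lawyer", at word 5.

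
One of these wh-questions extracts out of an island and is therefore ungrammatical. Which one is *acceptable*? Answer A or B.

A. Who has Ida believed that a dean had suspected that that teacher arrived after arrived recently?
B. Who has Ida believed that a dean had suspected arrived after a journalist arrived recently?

In A, the wh-phrase is extracted from inside an adjunct island (introduced by "after"), which blocks movement.
In B, the extraction path crosses only that-complement boundaries, which are transparent.
So B is grammatical.

B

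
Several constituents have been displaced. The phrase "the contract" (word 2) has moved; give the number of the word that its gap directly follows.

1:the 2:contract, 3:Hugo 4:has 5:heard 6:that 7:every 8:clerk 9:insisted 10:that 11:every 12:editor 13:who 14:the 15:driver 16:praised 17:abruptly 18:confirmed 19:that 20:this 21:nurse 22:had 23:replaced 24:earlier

The displaced element is "the contract" (word 2).
It is linked across 3 clause boundaries (that → that → that).
It functions as the direct object of "replaced", so the gap sits immediately after word 23 ("replaced").
Base order: Hugo has heard that every clerk insisted that every editor who the driver praised abruptly confirmed that this nurse had replaced the contract earlier.

23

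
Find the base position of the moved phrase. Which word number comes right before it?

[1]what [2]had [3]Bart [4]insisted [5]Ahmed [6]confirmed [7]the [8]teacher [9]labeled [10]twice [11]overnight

9

The displaced element is "what" (word 1).
It is linked across 2 clause boundaries (Ø → Ø).
It functions as the direct object of "labeled", so the gap sits immediately after word 9 ("labeled").
Base order: Bart had insisted Ahmed confirmed the teacher labeled what twice overnight.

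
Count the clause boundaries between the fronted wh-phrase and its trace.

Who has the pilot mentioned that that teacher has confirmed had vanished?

"who" is extracted from the subject of "vanished".
Boundaries crossed, outermost first: [that], [Ø] — 2 in total.

2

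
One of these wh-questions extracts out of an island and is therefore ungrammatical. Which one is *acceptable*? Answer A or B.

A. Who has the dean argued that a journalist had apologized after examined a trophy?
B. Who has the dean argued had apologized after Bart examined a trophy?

B

In A, the wh-phrase is extracted from inside an adjunct island (introduced by "after"), which blocks movement.
In B, the extraction path crosses only that-complement boundaries, which are transparent.
So B is grammatical.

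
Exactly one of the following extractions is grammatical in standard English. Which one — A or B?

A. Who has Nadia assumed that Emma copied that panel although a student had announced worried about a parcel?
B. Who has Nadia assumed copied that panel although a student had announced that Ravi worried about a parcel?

In A, the wh-phrase is extracted from inside an adjunct island (introduced by "although"), which blocks movement.
In B, the extraction path crosses only that-complement boundaries, which are transparent.
So B is grammatical.

B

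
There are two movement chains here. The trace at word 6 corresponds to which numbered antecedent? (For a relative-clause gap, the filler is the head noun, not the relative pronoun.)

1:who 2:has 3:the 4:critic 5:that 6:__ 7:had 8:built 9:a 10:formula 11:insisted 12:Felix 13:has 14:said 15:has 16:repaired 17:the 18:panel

The marked gap is inside the relative clause, the subject of "built".
Its filler is the head noun "critic" (via "that"), at word 4.
(The other dependency links word 1 to a gap after word 14.)

4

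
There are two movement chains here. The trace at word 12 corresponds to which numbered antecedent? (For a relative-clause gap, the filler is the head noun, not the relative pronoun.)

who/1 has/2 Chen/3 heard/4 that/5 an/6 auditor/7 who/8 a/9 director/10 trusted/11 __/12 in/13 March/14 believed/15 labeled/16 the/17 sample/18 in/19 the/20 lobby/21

7

The marked gap is inside the relative clause, the direct object of "trusted".
Its filler is the head noun "auditor" (via "who"), at word 7.
(The other dependency links word 1 to a gap after word 15.)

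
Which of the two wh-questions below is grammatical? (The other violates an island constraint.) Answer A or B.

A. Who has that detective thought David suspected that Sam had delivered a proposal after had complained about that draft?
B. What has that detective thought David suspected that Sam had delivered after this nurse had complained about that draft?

B

In A, the wh-phrase is extracted from inside an adjunct island (introduced by "after"), which blocks movement.
In B, the extraction path crosses only that-complement boundaries, which are transparent.
So B is grammatical.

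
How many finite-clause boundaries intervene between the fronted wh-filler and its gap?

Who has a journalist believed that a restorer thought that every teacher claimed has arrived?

3

"who" is extracted from the subject of "arrived".
Boundaries crossed, outermost first: [that], [that], [Ø] — 3 in total.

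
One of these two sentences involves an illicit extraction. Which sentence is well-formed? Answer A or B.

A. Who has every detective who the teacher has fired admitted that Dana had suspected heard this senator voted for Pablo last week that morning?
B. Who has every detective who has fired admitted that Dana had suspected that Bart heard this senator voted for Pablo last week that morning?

A

In B, the wh-phrase is extracted from inside a complex-NP island (relative clause) (introduced by "who"), which blocks movement.
In A, the extraction path crosses only that-complement boundaries, which are transparent.
So A is grammatical.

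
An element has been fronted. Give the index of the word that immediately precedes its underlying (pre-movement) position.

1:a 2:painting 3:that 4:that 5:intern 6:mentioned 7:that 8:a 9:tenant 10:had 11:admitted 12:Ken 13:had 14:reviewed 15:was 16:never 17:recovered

The displaced element is "a painting" (word 2).
It is linked across 2 clause boundaries (that → Ø).
It functions as the direct object of "reviewed", so the gap sits immediately after word 14 ("reviewed").
Base order: That intern mentioned that a tenant had admitted Ken had reviewed a painting.

14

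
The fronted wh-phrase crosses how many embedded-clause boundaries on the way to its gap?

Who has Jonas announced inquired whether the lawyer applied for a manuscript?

1

"who" is extracted from the subject of "inquired".
Boundaries crossed, outermost first: [Ø] — 1 in total.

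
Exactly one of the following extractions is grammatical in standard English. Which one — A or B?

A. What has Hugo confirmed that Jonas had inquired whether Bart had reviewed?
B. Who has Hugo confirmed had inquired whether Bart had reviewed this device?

In A, the wh-phrase is extracted from inside a wh-island (introduced by "whether"), which blocks movement.
In B, the extraction path crosses only that-complement boundaries, which are transparent.
So B is grammatical.

B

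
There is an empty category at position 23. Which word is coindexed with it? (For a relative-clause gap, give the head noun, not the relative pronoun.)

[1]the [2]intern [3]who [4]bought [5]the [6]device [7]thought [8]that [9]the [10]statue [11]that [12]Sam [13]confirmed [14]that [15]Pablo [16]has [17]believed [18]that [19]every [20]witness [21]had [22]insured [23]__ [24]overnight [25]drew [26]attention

The gap at 23 is the object of "insured", inside a relative clause.
The relative pronoun is "that" (word 11); it is bound by the head noun immediately before it.
Its filler is the head noun "statue", at word 10.

10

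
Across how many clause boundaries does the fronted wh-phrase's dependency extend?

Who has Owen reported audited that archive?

1

"who" is extracted from the subject of "audited".
Boundaries crossed, outermost first: [Ø] — 1 in total.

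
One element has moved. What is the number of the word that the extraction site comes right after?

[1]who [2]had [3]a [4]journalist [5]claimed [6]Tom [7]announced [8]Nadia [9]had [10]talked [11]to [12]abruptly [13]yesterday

11

The displaced element is "who" (word 1).
It is linked across 2 clause boundaries (Ø → Ø).
It functions as the object of the preposition "to" of "talked", so the gap sits immediately after word 11 ("to").
Base order: A journalist had claimed Tom announced Nadia had talked to who abruptly yesterday.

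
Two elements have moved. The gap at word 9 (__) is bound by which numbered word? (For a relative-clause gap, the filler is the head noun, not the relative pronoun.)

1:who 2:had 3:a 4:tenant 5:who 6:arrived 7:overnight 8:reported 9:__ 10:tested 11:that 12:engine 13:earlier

1

The marked gap is the subject of "tested".
Its filler is the fronted wh-phrase "who", at word 1.
(The other dependency links word 4 to a gap after word 5.)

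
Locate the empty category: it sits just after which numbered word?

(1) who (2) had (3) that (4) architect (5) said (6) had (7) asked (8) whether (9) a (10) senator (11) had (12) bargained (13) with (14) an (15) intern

5

The displaced element is "who" (word 1).
It is linked across 1 clause boundary (Ø).
It functions as the subject of "asked", so the gap sits immediately after word 5 ("said").
Base order: That architect had said who had asked whether a senator had bargained with an intern.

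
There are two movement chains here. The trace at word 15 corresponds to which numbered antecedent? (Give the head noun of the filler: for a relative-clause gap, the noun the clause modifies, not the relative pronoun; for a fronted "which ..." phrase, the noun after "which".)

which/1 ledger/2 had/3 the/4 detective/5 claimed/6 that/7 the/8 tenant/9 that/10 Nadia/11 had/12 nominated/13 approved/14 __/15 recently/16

The marked gap is the direct object of "approved".
Its filler is the fronted wh-phrase "which ledger", at word 2.
(The other dependency links word 9 to a gap after word 13.)

2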